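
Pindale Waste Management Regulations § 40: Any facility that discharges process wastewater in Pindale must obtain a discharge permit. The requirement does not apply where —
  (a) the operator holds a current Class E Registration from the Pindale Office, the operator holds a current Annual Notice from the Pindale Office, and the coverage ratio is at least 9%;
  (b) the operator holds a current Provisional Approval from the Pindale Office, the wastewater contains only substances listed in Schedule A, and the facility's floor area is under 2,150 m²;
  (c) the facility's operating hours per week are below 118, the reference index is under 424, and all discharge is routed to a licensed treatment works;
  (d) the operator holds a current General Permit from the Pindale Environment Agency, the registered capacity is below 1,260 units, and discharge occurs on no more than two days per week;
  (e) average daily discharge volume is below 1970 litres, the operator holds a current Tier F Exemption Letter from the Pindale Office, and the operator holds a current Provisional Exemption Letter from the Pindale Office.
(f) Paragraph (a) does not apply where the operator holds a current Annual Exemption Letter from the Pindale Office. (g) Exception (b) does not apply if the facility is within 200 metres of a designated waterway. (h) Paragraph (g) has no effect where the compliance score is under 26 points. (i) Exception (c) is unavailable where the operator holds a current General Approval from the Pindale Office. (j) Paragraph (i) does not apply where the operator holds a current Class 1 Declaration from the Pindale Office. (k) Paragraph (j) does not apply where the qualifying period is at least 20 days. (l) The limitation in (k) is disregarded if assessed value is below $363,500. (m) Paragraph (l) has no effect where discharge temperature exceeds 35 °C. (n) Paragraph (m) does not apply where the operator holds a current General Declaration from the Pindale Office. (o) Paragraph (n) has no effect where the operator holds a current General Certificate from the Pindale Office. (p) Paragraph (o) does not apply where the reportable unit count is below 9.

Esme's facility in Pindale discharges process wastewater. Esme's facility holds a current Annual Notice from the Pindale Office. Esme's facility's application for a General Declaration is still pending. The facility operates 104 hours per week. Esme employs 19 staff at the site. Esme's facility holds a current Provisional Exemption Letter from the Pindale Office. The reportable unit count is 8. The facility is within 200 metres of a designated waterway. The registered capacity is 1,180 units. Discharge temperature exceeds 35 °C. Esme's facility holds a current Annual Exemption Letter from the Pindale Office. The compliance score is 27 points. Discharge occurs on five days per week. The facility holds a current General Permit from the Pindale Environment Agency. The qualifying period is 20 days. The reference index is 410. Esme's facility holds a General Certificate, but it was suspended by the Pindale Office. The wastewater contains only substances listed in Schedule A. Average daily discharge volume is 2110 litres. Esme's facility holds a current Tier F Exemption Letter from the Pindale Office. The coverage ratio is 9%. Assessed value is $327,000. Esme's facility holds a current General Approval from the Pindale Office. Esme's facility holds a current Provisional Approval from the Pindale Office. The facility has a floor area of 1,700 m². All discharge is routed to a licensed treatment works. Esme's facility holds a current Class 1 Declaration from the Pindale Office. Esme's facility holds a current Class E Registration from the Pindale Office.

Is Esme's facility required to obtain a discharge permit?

Yes — Esme's facility must obtain a discharge permit.

All of (a)'s requirements are met (a current Class E Registration is held; a current Annual Notice is held; the coverage ratio is 9%, meeting the 9% threshold). Turning to paragraph (f): (f) operates against (a): a current Annual Exemption Letter is held. So (a) is unavailable.
All of (b)'s requirements are met (a current Provisional Approval is held; the wastewater is Schedule-A-only; the facility's floor area is 1,700 m², under the 2,150 m² limit). But: (g) operates against (b): the facility is within 200 m of a designated waterway. (h), which would lift (g), is not triggered — the compliance score is 27 points, not under 26 points. (b) is therefore removed.
All of (c)'s requirements are met (the facility's operating hours per week are 104, below the 118 limit; the reference index is 410, under the 424 limit; discharge is routed to a licensed treatment works). But applying paragraphs (i)–(p): (i) applies — a current General Approval is held. (j) is triggered (a current Class 1 Declaration is held), but is displaced by (k): (k) operates against (j): the qualifying period is 20 days, meeting the 20 days threshold. (l) applies (assessed value is $327,000, below the $363,500 limit), but is overridden by (m): (m) operates against (l): discharge temperature exceeds 35 °C. (n) is not triggered (there is no General Declaration in force), so (m) stands. (c) is therefore removed.
Exception (d) requires that discharge occurs on no more than two days per week; but discharge occurs on five days per week, so (d) is unavailable.
Exception (e) fails — average daily discharge volume is 2110 litres, not below 1970 litres.
Every exception is unavailable, so the rule governs.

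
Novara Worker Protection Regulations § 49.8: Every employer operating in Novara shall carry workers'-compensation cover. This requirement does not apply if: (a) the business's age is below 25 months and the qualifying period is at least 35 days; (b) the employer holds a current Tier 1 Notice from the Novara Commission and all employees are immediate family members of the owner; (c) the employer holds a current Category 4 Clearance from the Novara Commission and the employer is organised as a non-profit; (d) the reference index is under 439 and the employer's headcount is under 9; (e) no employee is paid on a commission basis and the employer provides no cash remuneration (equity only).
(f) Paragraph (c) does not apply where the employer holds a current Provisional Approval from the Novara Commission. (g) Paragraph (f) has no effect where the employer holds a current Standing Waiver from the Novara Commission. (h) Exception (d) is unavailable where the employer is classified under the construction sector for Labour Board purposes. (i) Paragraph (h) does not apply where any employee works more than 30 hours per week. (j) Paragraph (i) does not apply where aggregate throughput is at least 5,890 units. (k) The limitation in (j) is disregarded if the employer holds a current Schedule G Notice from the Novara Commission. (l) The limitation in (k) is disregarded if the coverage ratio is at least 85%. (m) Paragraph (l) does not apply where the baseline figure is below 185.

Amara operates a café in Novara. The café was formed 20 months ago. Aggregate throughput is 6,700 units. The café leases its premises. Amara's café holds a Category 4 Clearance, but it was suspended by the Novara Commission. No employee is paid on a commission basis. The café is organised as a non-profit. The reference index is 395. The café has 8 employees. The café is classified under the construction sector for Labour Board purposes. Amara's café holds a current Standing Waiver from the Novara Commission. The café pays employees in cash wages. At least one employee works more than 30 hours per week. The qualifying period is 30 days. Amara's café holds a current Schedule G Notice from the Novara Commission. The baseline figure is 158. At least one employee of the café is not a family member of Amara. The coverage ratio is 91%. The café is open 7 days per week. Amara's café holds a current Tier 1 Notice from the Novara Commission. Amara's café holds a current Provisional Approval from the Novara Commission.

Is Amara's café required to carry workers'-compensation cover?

No — exception (d) applies; Amara's café is not required to carry workers'-compensation cover.

Exception (a) requires that the qualifying period is at least 35 days; but the qualifying period is 30 days, short of 35 days, so (a) is unavailable.
Exception (b) requires that all employees are immediate family members of the owner; but at least one employee is not a family member, so (b) is unavailable.
Exception (c) does not apply: there is no Category 4 Clearance in force.
All of (d)'s requirements are met (the reference index is 395, under the 439 limit; the employer's headcount is 8, under the 9 limit). Applying paragraphs (h)–(m): (h) is triggered (the café is classified under the construction sector), but yields to (i): (i) operates against (h): at least one employee exceeds 30 hours/week. (j) would limit (i) — aggregate throughput is 6,700 units, meeting the 5,890 units threshold — but (k) sets (j) aside: (k) operates — a current Schedule G Notice is held. (l) is triggered (the coverage ratio is 91%, meeting the 85% threshold), but is set aside by (m): (m) operates against (l): the baseline figure is 158, below the 185 limit. (d) remains available.
Exception (e) fails — employees are paid cash wages.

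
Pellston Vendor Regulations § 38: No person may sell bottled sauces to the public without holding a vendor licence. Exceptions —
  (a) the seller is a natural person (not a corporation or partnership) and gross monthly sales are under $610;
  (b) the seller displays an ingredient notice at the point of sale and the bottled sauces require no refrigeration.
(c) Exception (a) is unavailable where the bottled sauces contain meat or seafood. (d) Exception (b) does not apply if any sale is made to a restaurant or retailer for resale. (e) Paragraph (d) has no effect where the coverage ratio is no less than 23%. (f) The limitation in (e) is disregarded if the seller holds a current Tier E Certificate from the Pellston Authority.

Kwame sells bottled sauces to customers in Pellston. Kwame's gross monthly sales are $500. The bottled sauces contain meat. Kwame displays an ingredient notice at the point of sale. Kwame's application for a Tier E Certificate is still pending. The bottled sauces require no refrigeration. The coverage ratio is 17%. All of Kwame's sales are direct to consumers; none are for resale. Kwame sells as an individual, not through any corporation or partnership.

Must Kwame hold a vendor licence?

Exception (a) is satisfied on its face — the seller is a natural person; gross monthly sales are $500, under the $610 limit. But: (c) is triggered — the bottled sauces contain meat. So (a) is unavailable.
Exception (b): an ingredient notice is displayed; the bottled sauces are shelf-stable — every condition holds. As to paragraphs (d)–(f): (d) is not triggered — no sales are for resale. Exception (b) stands.

No — exception (b) applies; Kwame is not required to hold a vendor licence.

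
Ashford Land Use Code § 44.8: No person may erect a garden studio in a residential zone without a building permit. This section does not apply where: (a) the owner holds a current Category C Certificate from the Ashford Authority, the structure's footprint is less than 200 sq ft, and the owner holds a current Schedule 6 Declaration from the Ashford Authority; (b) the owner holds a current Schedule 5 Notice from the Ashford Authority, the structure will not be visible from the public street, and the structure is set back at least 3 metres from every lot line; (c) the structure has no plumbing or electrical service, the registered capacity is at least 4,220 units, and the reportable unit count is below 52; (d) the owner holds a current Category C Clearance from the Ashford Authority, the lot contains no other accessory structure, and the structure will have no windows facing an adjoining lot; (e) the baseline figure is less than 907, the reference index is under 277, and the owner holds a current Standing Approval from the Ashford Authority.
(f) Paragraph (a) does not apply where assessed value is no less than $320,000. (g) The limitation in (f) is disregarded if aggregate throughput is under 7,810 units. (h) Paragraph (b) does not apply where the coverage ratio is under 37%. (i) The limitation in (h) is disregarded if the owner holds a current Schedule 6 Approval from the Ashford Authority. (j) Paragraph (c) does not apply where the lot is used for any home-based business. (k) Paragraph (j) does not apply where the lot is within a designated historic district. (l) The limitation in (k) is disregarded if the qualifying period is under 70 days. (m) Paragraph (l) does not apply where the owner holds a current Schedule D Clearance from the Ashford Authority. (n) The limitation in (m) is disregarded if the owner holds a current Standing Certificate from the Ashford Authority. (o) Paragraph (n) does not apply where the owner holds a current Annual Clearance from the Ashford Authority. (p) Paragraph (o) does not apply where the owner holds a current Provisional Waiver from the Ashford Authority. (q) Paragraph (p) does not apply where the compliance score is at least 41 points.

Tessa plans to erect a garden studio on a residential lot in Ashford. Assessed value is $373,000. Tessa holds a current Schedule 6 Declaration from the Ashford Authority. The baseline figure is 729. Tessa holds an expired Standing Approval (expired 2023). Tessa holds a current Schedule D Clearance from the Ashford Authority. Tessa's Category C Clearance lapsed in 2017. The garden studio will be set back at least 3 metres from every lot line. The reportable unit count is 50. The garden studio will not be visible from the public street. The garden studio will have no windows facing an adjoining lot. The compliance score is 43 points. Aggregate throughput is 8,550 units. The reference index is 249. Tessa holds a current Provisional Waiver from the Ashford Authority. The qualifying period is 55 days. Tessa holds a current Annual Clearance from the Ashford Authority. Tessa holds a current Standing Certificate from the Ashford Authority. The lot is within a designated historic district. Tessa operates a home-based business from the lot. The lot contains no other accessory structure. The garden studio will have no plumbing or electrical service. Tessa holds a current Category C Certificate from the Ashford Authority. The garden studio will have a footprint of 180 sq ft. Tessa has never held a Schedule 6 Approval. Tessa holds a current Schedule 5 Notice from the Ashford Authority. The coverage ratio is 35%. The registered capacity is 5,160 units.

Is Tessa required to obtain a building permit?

No — exception (c) applies; Tessa does not need a building permit.

All of (a)'s requirements are met (a current Category C Certificate is held; the structure's footprint is 180 sq ft, less than the 200 sq ft limit; a current Schedule 6 Declaration is held). Turning to paragraphs (f)–(g): (f) operates against (a): assessed value is $373,000, meeting the $320,000 threshold. (g), which would lift (f), is inapplicable — aggregate throughput is 8,550 units, not under 7,810 units. Exception (a) does not apply.
Exception (b): a current Schedule 5 Notice is held; the structure will not be visible from the street; the setback is at least 3 m on every side — every condition holds. But applying paragraphs (h)–(i): (h) applies — the coverage ratio is 35%, under the 37% limit. (i) is not triggered (the Schedule 6 Approval is not current), so (h) stands. (b) is therefore removed.
Exception (c) is satisfied on its face — there is no plumbing or electrical service; the registered capacity is 5,160 units, meeting the 4,220 units threshold; the reportable unit count is 50, below the 52 limit. Considering the limiting provisions: (j) is triggered (a home-based business operates on the lot), but is overridden by (k): (k) is engaged — the lot is in a historic district. (l) would limit (k) — the qualifying period is 55 days, under the 70 days limit — but (m) sets (l) aside: (m) operates against (l): a current Schedule D Clearance is held. (n) operates (a current Standing Certificate is held), but is set aside by (o): (o) is triggered — a current Annual Clearance is held. (p) is triggered (a current Provisional Waiver is held), but yields to (q): (q) operates against (p): the compliance score is 43 points, meeting the 41 points threshold. (c) remains available.
Exception (d) does not apply: the Category C Clearance is not current.
Exception (e) does not apply: there is no Standing Approval in force.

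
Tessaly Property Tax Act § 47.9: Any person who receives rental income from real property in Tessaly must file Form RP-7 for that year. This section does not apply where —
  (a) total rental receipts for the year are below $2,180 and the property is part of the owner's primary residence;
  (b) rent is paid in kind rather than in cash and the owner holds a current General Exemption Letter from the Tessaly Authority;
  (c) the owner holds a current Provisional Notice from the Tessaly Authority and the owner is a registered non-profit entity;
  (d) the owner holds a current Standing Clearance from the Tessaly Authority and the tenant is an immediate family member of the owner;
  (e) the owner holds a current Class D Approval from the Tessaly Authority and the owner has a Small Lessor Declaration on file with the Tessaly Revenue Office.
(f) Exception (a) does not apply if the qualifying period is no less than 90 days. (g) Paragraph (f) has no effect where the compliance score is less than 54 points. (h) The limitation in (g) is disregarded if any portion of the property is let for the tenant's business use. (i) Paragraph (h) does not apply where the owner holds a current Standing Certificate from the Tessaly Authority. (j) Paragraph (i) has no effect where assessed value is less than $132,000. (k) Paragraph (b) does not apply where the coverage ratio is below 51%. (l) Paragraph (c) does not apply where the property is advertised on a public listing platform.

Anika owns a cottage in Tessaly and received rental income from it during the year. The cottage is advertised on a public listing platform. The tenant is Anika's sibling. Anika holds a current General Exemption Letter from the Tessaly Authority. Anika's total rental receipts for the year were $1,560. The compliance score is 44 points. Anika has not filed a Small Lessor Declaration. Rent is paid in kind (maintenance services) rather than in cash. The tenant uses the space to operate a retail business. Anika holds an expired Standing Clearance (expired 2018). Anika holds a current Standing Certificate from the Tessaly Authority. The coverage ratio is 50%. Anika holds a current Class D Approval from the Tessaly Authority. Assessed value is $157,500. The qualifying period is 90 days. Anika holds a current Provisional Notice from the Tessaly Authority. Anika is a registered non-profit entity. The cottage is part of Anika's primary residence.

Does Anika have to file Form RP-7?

All of (a)'s requirements are met (total rental receipts for the year are $1,560, below the $2,180 limit; the cottage is part of the primary residence). Under paragraphs (f)–(j): (f) is triggered (the qualifying period is 90 days, meeting the 90 days threshold), but is set aside by (g): (g) is triggered — the compliance score is 44 points, less than the 54 points limit. (h) is triggered (the space is let for business use), but yields to (i): (i) operates against (h): a current Standing Certificate is held. (j) is not engaged (assessed value is $157,500, not less than $132,000), so (i) stands. Exception (a) stands.
All of (b)'s requirements are met (rent is paid in kind; a current General Exemption Letter is held). But applying paragraph (k): (k) operates against (b): the coverage ratio is 50%, below the 51% limit. Exception (b) does not apply.
Exception (c): a current Provisional Notice is held; Anika is a registered non-profit — every condition holds. But applying paragraph (l): (l) applies — the property is publicly advertised. Exception (c) does not apply.
Exception (d) fails — there is no Standing Clearance in force.
Exception (e) fails — no Small Lessor Declaration is on file.

No — exception (a) applies; Anika is not required to file Form RP-7.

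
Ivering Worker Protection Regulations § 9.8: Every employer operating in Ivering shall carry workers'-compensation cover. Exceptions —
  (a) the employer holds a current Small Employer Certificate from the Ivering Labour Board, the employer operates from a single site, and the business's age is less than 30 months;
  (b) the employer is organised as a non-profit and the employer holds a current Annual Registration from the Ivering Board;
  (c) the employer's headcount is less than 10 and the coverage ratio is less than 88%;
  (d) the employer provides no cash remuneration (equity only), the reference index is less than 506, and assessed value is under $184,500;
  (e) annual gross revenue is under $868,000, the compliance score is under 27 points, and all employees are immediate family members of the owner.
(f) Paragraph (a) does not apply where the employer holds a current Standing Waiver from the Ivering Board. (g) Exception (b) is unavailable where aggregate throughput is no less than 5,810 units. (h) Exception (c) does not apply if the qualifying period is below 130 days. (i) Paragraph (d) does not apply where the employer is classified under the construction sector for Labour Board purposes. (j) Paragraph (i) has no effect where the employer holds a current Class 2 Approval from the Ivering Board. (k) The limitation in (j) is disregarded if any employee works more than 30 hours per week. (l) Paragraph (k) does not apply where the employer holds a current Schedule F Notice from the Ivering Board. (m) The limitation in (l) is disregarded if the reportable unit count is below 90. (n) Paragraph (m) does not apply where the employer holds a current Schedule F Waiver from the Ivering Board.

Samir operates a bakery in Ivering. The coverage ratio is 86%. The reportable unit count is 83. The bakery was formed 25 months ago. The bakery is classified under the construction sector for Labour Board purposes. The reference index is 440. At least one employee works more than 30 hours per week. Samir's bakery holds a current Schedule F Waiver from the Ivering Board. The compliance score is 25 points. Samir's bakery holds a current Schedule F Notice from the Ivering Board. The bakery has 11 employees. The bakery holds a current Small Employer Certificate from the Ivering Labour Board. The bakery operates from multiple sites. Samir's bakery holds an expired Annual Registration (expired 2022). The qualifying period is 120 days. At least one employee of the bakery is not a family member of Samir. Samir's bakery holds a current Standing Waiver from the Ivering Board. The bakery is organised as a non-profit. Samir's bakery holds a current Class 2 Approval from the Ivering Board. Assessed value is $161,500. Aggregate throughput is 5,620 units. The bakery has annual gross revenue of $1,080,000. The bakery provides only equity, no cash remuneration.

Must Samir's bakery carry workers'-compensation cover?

Exception (a) does not apply: the employer operates from multiple sites.
Exception (b) does not apply: no current Annual Registration is held.
Exception (c) requires that the employer's headcount is less than 10; but the employer's headcount is 11, not less than 10, so (c) is unavailable.
Exception (d): remuneration is equity-only; the reference index is 440, less than the 506 limit; assessed value is $161,500, under the $184,500 limit — every condition holds. Applying paragraphs (i)–(n): (i) would limit (d) — the bakery is classified under the construction sector — but (j) sets (i) aside: (j) operates — a current Class 2 Approval is held. (k) would limit (j) — at least one employee exceeds 30 hours/week — but (l) sets (k) aside: (l) operates — a current Schedule F Notice is held. (m) operates (the reportable unit count is 83, below the 90 limit), but yields to (n): (n) is engaged — a current Schedule F Waiver is held. Exception (d) stands.
Exception (e) fails — annual gross revenue is $1,080,000, not under $868,000.

No — exception (d) applies; Samir's bakery is not required to carry workers'-compensation cover.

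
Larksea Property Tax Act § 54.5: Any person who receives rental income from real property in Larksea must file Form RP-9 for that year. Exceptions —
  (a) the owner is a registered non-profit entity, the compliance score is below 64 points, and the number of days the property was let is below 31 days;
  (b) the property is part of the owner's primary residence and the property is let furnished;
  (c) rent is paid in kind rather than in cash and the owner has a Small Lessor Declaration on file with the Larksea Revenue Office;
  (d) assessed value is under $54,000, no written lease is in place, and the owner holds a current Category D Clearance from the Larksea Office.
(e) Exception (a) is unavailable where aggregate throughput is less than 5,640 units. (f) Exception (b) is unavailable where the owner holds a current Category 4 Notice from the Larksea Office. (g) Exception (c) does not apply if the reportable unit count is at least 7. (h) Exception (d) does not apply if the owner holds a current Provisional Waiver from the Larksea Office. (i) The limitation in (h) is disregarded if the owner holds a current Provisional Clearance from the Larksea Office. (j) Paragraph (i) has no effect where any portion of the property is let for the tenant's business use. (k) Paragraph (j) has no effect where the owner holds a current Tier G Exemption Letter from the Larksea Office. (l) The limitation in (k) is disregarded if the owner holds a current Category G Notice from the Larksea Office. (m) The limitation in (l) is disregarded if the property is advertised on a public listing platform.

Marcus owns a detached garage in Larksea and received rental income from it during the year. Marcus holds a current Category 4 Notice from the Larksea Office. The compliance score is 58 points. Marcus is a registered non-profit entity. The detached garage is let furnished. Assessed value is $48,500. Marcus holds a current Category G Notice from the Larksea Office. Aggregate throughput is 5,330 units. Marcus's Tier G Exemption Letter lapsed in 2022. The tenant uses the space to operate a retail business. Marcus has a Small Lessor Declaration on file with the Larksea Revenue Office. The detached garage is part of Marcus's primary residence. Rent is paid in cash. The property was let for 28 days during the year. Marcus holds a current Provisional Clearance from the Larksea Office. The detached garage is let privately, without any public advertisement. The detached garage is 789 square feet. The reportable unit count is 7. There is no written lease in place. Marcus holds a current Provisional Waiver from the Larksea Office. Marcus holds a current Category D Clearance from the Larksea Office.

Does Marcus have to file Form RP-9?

Yes — Marcus must file Form RP-9.

Exception (a): Marcus is a registered non-profit; the compliance score is 58 points, below the 64 points limit; the number of days the property was let is 28 days, below the 31 days limit — every condition holds. Turning to paragraph (e): (e) operates against (a): aggregate throughput is 5,330 units, less than the 5,640 units limit. So (a) is unavailable.
All of (b)'s requirements are met (the detached garage is part of the primary residence; the property is let furnished). But applying paragraph (f): (f) operates against (b): a current Category 4 Notice is held. (b) is therefore removed.
Exception (c) fails — rent is paid in cash.
Exception (d): assessed value is $48,500, under the $54,000 limit; there is no written lease; a current Category D Clearance is held — every condition holds. But: (h) operates against (d): a current Provisional Waiver is held. (i) applies (a current Provisional Clearance is held), but yields to (j): (j) is triggered — the space is let for business use. (k) is not engaged (there is no Tier G Exemption Letter in force), so (j) stands. So (d) is unavailable.
No exception applies. The general rule governs.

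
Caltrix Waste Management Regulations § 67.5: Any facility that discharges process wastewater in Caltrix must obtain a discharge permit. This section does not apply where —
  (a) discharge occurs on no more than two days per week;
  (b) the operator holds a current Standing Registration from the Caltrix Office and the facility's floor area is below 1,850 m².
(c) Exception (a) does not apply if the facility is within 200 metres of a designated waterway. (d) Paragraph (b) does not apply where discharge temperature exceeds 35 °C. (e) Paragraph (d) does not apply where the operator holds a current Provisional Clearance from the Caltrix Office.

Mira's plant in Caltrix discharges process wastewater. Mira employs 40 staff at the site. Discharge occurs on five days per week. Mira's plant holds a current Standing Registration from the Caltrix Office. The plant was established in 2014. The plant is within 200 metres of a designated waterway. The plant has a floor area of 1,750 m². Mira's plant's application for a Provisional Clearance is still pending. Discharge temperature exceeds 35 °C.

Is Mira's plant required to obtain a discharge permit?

Exception (a) fails — discharge occurs on five days per week.
Exception (b)'s conditions are all satisfied: a current Standing Registration is held; the facility's floor area is 1,750 m², below the 1,850 m² limit. Turning to paragraphs (d)–(e): (d) operates — discharge temperature exceeds 35 °C. (e) is not triggered (there is no Provisional Clearance in force), so (d) stands. So (b) is unavailable.
No exception applies. The general rule governs.

Yes — Mira's plant must obtain a discharge permit.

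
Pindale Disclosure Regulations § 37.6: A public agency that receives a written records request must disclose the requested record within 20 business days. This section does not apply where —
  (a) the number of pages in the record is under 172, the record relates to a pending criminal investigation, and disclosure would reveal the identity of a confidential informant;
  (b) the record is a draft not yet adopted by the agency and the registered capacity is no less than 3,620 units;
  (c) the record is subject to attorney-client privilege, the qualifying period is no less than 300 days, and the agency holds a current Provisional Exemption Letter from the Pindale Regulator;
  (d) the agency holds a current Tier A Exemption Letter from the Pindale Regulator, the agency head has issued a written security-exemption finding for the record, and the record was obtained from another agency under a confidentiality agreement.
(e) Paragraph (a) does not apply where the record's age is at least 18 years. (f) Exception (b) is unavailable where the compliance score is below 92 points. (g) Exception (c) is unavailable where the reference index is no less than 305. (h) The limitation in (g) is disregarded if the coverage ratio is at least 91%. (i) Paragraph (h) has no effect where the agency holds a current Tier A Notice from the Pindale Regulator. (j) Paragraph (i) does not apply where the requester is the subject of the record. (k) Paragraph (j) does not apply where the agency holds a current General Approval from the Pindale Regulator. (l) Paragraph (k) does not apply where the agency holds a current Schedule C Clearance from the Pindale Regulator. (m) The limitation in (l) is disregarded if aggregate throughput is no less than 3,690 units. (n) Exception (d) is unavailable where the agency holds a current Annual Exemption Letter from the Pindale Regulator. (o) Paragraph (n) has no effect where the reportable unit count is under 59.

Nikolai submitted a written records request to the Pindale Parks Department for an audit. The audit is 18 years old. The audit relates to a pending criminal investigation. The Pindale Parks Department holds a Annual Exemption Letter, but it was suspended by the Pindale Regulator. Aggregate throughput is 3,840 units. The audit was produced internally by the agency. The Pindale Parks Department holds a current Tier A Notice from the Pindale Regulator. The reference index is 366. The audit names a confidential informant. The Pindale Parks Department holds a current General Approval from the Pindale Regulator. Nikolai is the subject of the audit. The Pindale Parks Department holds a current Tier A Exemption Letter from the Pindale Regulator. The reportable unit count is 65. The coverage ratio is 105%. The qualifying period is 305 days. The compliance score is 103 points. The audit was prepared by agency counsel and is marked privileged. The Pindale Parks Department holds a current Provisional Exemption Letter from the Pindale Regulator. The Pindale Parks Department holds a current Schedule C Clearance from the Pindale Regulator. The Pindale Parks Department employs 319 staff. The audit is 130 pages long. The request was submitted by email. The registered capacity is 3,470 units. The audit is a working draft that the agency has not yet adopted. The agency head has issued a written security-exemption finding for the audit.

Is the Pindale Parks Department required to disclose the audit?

Yes — the Pindale Parks Department must disclose the audit.

Exception (a) is satisfied on its face — the number of pages in the record is 130, under the 172 limit; the audit relates to a pending investigation; the audit names a confidential informant. Turning to paragraph (e): (e) is engaged — the record's age is 18 years, meeting the 18 years threshold. Exception (a) does not apply.
Exception (b) fails — the registered capacity is 3,470 units, short of 3,620 units.
All of (c)'s requirements are met (the audit is privileged; the qualifying period is 305 days, meeting the 300 days threshold; a current Provisional Exemption Letter is held). But: (g) operates against (c): the reference index is 366, meeting the 305 threshold. (h) is engaged (the coverage ratio is 105%, meeting the 91% threshold), but is overridden by (i): (i) operates — a current Tier A Notice is held. (j) operates (Nikolai is the subject of the audit), but is overridden by (k): (k) operates against (j): a current General Approval is held. (l) applies (a current Schedule C Clearance is held), but is set aside by (m): (m) is engaged — aggregate throughput is 3,840 units, meeting the 3,690 units threshold. So (c) is unavailable.
Exception (d) requires that the record was obtained from another agency under a confidentiality agreement; but the audit was produced internally, so (d) is unavailable.
Every exception is unavailable, so the rule governs.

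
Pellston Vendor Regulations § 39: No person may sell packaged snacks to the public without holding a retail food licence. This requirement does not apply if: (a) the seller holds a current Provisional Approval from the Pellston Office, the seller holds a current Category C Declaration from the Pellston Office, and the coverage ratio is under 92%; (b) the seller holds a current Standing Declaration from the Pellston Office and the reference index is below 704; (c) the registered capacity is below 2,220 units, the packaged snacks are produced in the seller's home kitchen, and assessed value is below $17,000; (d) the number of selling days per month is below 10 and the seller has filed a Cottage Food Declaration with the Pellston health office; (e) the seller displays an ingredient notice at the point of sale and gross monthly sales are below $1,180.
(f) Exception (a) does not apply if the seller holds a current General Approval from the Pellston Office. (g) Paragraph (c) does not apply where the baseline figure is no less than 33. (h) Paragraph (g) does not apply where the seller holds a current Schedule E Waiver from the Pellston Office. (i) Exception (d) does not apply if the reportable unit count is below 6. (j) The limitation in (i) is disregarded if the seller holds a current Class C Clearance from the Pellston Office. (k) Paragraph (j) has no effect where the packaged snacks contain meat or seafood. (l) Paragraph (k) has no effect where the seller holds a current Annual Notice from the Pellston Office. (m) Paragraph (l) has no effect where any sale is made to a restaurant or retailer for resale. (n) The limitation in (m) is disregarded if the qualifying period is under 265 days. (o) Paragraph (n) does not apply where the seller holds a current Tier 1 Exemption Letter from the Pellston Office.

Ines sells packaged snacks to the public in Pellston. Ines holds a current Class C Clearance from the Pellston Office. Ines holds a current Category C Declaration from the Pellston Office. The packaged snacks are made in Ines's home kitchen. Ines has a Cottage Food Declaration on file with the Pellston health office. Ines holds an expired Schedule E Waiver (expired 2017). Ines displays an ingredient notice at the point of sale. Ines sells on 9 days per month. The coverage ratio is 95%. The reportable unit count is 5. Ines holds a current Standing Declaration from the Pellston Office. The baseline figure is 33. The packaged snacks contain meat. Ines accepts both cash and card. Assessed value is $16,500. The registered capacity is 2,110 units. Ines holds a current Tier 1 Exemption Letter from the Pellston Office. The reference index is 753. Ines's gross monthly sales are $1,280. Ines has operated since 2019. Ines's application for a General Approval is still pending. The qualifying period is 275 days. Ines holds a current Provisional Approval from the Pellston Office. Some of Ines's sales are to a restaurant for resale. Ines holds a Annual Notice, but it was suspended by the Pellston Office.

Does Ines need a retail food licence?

Exception (a) requires that the coverage ratio is under 92%; but the coverage ratio is 95%, not under 92%, so (a) is unavailable.
Exception (b) fails — the reference index is 753, not below 704.
Exception (c)'s conditions are all satisfied: the registered capacity is 2,110 units, below the 2,220 units limit; the packaged snacks are home-kitchen produced; assessed value is $16,500, below the $17,000 limit. But applying paragraphs (g)–(h): (g) operates against (c): the baseline figure is 33, meeting the 33 threshold. (h) is not engaged (no current Schedule E Waiver is held), so (g) stands. Exception (c) does not apply.
All of (d)'s requirements are met (the number of selling days per month is 9, below the 10 limit; a Cottage Food Declaration is on file). But applying paragraphs (i)–(o): (i) operates against (d): the reportable unit count is 5, below the 6 limit. (j) would limit (i) — a current Class C Clearance is held — but (k) sets (j) aside: (k) is triggered — the packaged snacks contain meat. (l), which would lift (k), is not engaged — no current Annual Notice is held. Exception (d) does not apply.
Exception (e) fails — gross monthly sales are $1,280, not below $1,180.
No exception applies. The general rule governs.

Yes — Ines must hold a retail food licence.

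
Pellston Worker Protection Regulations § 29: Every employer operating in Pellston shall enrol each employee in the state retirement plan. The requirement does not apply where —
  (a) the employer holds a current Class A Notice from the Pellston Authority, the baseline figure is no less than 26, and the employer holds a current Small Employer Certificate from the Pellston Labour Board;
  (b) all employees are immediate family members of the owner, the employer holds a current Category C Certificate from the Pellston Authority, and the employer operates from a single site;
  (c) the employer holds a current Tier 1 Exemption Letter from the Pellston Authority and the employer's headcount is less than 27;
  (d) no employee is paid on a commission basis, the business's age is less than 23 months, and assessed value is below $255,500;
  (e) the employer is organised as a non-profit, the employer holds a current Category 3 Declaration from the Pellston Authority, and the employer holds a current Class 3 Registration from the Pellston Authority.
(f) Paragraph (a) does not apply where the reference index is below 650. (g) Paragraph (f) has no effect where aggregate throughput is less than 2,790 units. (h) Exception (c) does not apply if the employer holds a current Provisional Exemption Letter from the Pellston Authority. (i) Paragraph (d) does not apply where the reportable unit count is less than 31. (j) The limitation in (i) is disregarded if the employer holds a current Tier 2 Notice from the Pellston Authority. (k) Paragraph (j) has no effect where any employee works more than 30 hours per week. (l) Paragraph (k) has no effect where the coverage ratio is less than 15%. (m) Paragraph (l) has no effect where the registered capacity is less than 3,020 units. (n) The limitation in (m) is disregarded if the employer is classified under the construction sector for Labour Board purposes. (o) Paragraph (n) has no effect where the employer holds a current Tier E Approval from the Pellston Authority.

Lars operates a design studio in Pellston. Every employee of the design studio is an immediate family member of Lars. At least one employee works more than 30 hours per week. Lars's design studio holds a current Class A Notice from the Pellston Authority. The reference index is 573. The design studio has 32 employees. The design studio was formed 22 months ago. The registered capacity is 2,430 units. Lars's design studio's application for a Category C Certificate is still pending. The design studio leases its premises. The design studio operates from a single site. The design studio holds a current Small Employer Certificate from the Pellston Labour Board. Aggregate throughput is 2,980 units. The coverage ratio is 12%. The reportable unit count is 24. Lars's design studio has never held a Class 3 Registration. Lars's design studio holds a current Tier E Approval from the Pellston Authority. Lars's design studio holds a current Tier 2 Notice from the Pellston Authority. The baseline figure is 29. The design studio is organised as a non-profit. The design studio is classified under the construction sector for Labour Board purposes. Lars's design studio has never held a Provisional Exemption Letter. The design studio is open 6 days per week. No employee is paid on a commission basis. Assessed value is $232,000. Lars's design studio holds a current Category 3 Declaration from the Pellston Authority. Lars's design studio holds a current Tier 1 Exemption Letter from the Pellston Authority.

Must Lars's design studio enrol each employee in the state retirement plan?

Exception (a)'s conditions are all satisfied: a current Class A Notice is held; the baseline figure is 29, meeting the 26 threshold; a current Small Employer Certificate is held. But: (f) operates — the reference index is 573, below the 650 limit. (g) is not engaged (aggregate throughput is 2,980 units, not less than 2,790 units), so (f) stands. Exception (a) does not apply.
Exception (b) requires that the employer holds a current Category C Certificate from the Pellston Authority; but there is no Category C Certificate in force, so (b) is unavailable.
Exception (c) fails — the employer's headcount is 32, not less than 27.
All of (d)'s requirements are met (no employee is paid on commission; the business's age is 22 months, less than the 23 months limit; assessed value is $232,000, below the $255,500 limit). Turning to paragraphs (i)–(o): (i) operates against (d): the reportable unit count is 24, less than the 31 limit. (j) is engaged (a current Tier 2 Notice is held), but is overridden by (k): (k) operates against (j): at least one employee exceeds 30 hours/week. (l) operates (the coverage ratio is 12%, less than the 15% limit), but is overridden by (m): (m) is triggered — the registered capacity is 2,430 units, less than the 3,020 units limit. (n) would limit (m) — the design studio is classified under the construction sector — but (o) sets (n) aside: (o) operates — a current Tier E Approval is held. So (d) is unavailable.
Exception (e) does not apply: there is no Class 3 Registration in force.
No exception is made out. Lars's design studio falls within the general rule.

Yes — Lars's design studio must enrol each employee in the state retirement plan.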